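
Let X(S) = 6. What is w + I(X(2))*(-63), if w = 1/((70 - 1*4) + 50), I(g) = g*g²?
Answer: -1578527/116 ≈ -13608.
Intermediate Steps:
I(g) = g³
w = 1/116 (w = 1/((70 - 4) + 50) = 1/(66 + 50) = 1/116 ≈ 0.0086207)
w + I(X(2))*(-63) = 1/116 + 6³*(-63) = 1/116 + 216*(-63) = 1/116 - 13608 = -1578527/116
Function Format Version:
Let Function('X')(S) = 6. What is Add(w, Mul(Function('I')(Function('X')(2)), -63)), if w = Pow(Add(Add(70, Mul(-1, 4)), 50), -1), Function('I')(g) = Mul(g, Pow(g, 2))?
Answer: Rational(-1578527, 116) ≈ -13608.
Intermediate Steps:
Function('I')(g) = Pow(g, 3)
w = Rational(1, 116) (w = Pow(Add(Add(70, -4), 50), -1) = Pow(Add(66, 50), -1) = Pow(116, -1) = Rational(1, 116) ≈ 0.0086207)
Add(w, Mul(Function('I')(Function('X')(2)), -63)) = Add(Rational(1, 116), Mul(Pow(6, 3), -63)) = Add(Rational(1, 116), Mul(216, -63)) = Add(Rational(1, 116), -13608) = Rational(-1578527, 116)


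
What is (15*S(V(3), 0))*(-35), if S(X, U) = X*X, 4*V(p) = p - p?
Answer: 0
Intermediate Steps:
V(p) = 0 (V(p) = (p - p)/4 = (¼)*0 = 0)
S(X, U) = X²
(15*S(V(3), 0))*(-35) = (15*0²)*(-35) = (15*0)*(-35) = 0*(-35) = 0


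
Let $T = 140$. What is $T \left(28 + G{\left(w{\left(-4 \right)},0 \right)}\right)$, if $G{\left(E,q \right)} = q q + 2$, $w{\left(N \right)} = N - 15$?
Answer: $4200$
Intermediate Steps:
$w{\left(N \right)} = -15 + N$ ($w{\left(N \right)} = N - 15 = -15 + N$)
$G{\left(E,q \right)} = 2 + q^{2}$ ($G{\left(E,q \right)} = q^{2} + 2 = 2 + q^{2}$)
$T \left(28 + G{\left(w{\left(-4 \right)},0 \right)}\right) = 140 \left(28 + \left(2 + 0^{2}\right)\right) = 140 \left(28 + \left(2 + 0\right)\right) = 140 \left(28 + 2\right) = 140 \cdot 30 = 4200$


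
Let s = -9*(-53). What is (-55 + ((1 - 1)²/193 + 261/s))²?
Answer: 8328996/2809 ≈ 2965.1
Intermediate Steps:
s = 477
(-55 + ((1 - 1)²/193 + 261/s))² = (-55 + ((1 - 1)²/193 + 261/477))² = (-55 + (0²*(1/193) + 261*(1/477)))² = (-55 + (0*(1/193) + 29/53))² = (-55 + (0 + 29/53))² = (-55 + 29/53)² = (-2886/53)² = 8328996/2809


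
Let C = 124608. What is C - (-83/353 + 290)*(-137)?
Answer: 57999943/353 ≈ 1.6431e+5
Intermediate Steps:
C - (-83/353 + 290)*(-137) = 124608 - (-83/353 + 290)*(-137) = 124608 - 102287*(-137)/353 = 124608 - 1*(-14013319/353) = 124608 + 14013319/353 = 57999943/353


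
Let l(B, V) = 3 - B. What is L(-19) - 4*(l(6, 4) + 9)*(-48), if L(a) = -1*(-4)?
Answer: 1156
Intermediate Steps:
L(a) = 4
L(-19) - 4*(l(6, 4) + 9)*(-48) = 4 - 4*((3 - 1*6) + 9)*(-48) = 4 - 4*((3 - 6) + 9)*(-48) = 4 - 4*(-3 + 9)*(-48) = 4 - 4*6*(-48) = 4 - 24*(-48) = 4 + 1152 = 1156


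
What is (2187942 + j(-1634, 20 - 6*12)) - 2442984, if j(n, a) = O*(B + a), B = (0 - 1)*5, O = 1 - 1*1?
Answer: -255042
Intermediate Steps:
O = 0 (O = 1 - 1 = 0)
B = -5 (B = -1*5 = -5)
j(n, a) = 0 (j(n, a) = 0*(-5 + a) = 0)
(2187942 + j(-1634, 20 - 6*12)) - 2442984 = (2187942 + 0) - 2442984 = 2187942 - 2442984 = -255042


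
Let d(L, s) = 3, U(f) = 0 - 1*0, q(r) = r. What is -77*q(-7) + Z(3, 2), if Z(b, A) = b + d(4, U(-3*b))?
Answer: 545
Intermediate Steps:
U(f) = 0 (U(f) = 0 + 0 = 0)
Z(b, A) = 3 + b (Z(b, A) = b + 3 = 3 + b)
-77*q(-7) + Z(3, 2) = -77*(-7) + (3 + 3) = 539 + 6 = 545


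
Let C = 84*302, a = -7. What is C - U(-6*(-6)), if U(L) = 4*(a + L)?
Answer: 25252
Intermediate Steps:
C = 25368
U(L) = -28 + 4*L (U(L) = 4*(-7 + L) = -28 + 4*L)
C - U(-6*(-6)) = 25368 - (-28 + 4*(-6*(-6))) = 25368 - (-28 + 4*36) = 25368 - (-28 + 144) = 25368 - 1*116 = 25368 - 116 = 25252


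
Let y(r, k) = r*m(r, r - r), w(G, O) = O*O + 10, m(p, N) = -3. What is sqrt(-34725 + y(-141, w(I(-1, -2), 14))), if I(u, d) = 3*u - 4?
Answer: I*sqrt(34302) ≈ 185.21*I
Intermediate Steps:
I(u, d) = -4 + 3*u
w(G, O) = 10 + O**2 (w(G, O) = O**2 + 10 = 10 + O**2)
y(r, k) = -3*r (y(r, k) = r*(-3) = -3*r)
sqrt(-34725 + y(-141, w(I(-1, -2), 14))) = sqrt(-34725 - 3*(-141)) = sqrt(-34725 + 423) = sqrt(-34302) = I*sqrt(34302)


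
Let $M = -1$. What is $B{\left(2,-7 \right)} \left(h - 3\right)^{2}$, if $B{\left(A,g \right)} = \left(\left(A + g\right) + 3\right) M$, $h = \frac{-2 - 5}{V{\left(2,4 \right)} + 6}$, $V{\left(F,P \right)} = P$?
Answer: $\frac{1369}{50} \approx 27.38$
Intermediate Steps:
$h = - \frac{7}{10}$ ($h = \frac{-2 - 5}{4 + 6} = - \frac{7}{10} \approx -0.7$)
$B{\left(A,g \right)} = -3 - A - g$ ($B{\left(A,g \right)} = \left(\left(A + g\right) + 3\right) \left(-1\right) = \left(3 + A + g\right) \left(-1\right) = -3 - A - g$)
$B{\left(2,-7 \right)} \left(h - 3\right)^{2} = \left(-3 - 2 - -7\right) \left(- \frac{7}{10} - 3\right)^{2} = \left(-3 - 2 + 7\right) \left(- \frac{37}{10}\right)^{2} = 2 \cdot \frac{1369}{100} = \frac{1369}{50}$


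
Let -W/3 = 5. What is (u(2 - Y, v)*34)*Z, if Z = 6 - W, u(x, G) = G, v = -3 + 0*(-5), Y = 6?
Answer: -2142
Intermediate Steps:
W = -15 (W = -3*5 = -15)
v = -3 (v = -3 + 0 = -3)
Z = 21 (Z = 6 - 1*(-15) = 6 + 15 = 21)
(u(2 - Y, v)*34)*Z = -3*34*21 = -102*21 = -2142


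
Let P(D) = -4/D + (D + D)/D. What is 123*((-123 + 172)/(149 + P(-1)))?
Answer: 6027/155 ≈ 38.884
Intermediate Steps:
P(D) = 2 - 4/D (P(D) = -4/D + (2*D)/D = -4/D + 2 = 2 - 4/D)
123*((-123 + 172)/(149 + P(-1))) = 123*((-123 + 172)/(149 + (2 - 4/(-1)))) = 123*(49/(149 + (2 - 4*(-1)))) = 123*(49/(149 + (2 + 4))) = 123*(49/(149 + 6)) = 123*(49/155) = 6027/155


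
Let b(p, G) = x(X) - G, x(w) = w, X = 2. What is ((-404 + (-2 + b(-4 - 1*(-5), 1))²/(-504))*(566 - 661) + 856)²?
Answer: 391052167451521/254016 ≈ 1.5395e+9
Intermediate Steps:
b(p, G) = 2 - G
((-404 + (-2 + b(-4 - 1*(-5), 1))²/(-504))*(566 - 661) + 856)² = ((-404 + (-2 + (2 - 1*1))²/(-504))*(566 - 661) + 856)² = ((-404 + (-2 + (2 - 1))²*(-1/504))*(-95) + 856)² = ((-404 + (-2 + 1)²*(-1/504))*(-95) + 856)² = ((-404 + (-1)²*(-1/504))*(-95) + 856)² = ((-404 + 1*(-1/504))*(-95) + 856)² = ((-404 - 1/504)*(-95) + 856)² = (-203617/504*(-95) + 856)² = (19343615/504 + 856)² = (19775039/504)² = 391052167451521/254016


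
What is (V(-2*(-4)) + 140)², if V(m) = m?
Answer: 21904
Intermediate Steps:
(V(-2*(-4)) + 140)² = (-2*(-4) + 140)² = (8 + 140)² = 148² = 21904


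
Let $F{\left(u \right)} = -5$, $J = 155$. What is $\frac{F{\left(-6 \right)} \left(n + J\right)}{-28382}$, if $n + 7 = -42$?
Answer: $\frac{265}{14191} \approx 0.018674$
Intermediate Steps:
$n = -49$ ($n = -7 - 42 = -49$)
$\frac{F{\left(-6 \right)} \left(n + J\right)}{-28382} = \frac{\left(-5\right) \left(-49 + 155\right)}{-28382} = \left(-5\right) 106 \left(- \frac{1}{28382}\right) = \left(-530\right) \left(- \frac{1}{28382}\right) = \frac{265}{14191}$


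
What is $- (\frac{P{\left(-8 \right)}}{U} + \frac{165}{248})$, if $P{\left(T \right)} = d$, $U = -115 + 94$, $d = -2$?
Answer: $- \frac{3961}{5208} \approx -0.76056$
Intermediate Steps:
$U = -21$
$P{\left(T \right)} = -2$
$- (\frac{P{\left(-8 \right)}}{U} + \frac{165}{248}) = - (- \frac{2}{-21} + \frac{165}{248}) = - (\left(-2\right) \left(- \frac{1}{21}\right) + 165 \cdot \frac{1}{248}) = - (\frac{2}{21} + \frac{165}{248}) = \left(-1\right) \frac{3961}{5208} = - \frac{3961}{5208}$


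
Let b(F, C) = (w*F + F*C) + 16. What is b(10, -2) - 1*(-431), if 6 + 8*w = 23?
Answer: 1793/4 ≈ 448.25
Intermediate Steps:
w = 17/8 (w = -¾ + (⅛)*23 = -¾ + 23/8 = 17/8 ≈ 2.1250)
b(F, C) = 16 + 17*F/8 + C*F (b(F, C) = (17*F/8 + F*C) + 16 = (17*F/8 + C*F) + 16 = 16 + 17*F/8 + C*F)
b(10, -2) - 1*(-431) = (16 + (17/8)*10 - 2*10) - 1*(-431) = (16 + 85/4 - 20) + 431 = 69/4 + 431 = 1793/4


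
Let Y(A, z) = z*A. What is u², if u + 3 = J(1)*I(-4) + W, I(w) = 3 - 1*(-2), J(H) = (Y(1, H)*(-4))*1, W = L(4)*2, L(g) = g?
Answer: 225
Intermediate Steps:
Y(A, z) = A*z
W = 8 (W = 4*2 = 8)
J(H) = -4*H (J(H) = ((1*H)*(-4))*1 = (H*(-4))*1 = -4*H*1 = -4*H)
I(w) = 5 (I(w) = 3 + 2 = 5)
u = -15 (u = -3 + (-4*1*5 + 8) = -3 + (-4*5 + 8) = -3 + (-20 + 8) = -3 - 12 = -15)
u² = (-15)² = 225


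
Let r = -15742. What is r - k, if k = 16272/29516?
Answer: -116164286/7379 ≈ -15743.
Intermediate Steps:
k = 4068/7379 (k = 16272*(1/29516) = 4068/7379 ≈ 0.55129)
r - k = -15742 - 1*4068/7379 = -15742 - 4068/7379 = -116164286/7379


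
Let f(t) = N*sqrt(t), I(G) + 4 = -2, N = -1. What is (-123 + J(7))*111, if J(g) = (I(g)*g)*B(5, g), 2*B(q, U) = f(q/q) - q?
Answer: 333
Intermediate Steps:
I(G) = -6 (I(G) = -4 - 2 = -6)
f(t) = -sqrt(t)
B(q, U) = -1/2 - q/2 (B(q, U) = (-sqrt(q/q) - q)/2 = (-sqrt(1) - q)/2 = (-1*1 - q)/2 = (-1 - q)/2 = -1/2 - q/2)
J(g) = 18*g (J(g) = (-6*g)*(-1/2 - 1/2*5) = (-6*g)*(-1/2 - 5/2) = -6*g*(-3) = 18*g)
(-123 + J(7))*111 = (-123 + 18*7)*111 = (-123 + 126)*111 = 3*111 = 333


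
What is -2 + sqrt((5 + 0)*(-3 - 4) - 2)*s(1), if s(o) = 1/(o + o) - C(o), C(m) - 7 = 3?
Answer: -2 - 19*I*sqrt(37)/2 ≈ -2.0 - 57.786*I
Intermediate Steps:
C(m) = 10 (C(m) = 7 + 3 = 10)
s(o) = -10 + 1/(2*o) (s(o) = 1/(o + o) - 1*10 = 1/(2*o) - 10 = -10 + 1/(2*o))
-2 + sqrt((5 + 0)*(-3 - 4) - 2)*s(1) = -2 + sqrt((5 + 0)*(-3 - 4) - 2)*(-10 + (1/2)/1) = -2 + sqrt(5*(-7) - 2)*(-10 + (1/2)*1) = -2 + sqrt(-35 - 2)*(-10 + 1/2) = -2 + sqrt(-37)*(-19/2) = -2 + (I*sqrt(37))*(-19/2) = -2 - 19*I*sqrt(37)/2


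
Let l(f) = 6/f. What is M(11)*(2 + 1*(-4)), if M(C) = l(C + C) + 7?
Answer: -160/11 ≈ -14.545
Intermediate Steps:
M(C) = 7 + 3/C (M(C) = 6/(C + C) + 7 = 6/((2*C)) + 7 = 6*(1/(2*C)) + 7 = 3/C + 7 = 7 + 3/C)
M(11)*(2 + 1*(-4)) = (7 + 3/11)*(2 + 1*(-4)) = (7 + 3*(1/11))*(2 - 4) = (7 + 3/11)*(-2) = (80/11)*(-2) = -160/11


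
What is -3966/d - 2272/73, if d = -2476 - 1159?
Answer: -7969202/265355 ≈ -30.032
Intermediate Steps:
d = -3635
-3966/d - 2272/73 = -3966/(-3635) - 2272/73 = -3966*(-1/3635) - 2272*1/73 = 3966/3635 - 2272/73 = -7969202/265355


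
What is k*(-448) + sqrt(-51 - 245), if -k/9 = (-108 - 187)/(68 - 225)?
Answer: 1189440/157 + 2*I*sqrt(74) ≈ 7576.1 + 17.205*I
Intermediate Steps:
k = -2655/157 (k = -9*(-108 - 187)/(68 - 225) = -(-2655)/(-157) = -(-2655)*(-1)/157 = -9*295/157 = -2655/157 ≈ -16.911)
k*(-448) + sqrt(-51 - 245) = -2655/157*(-448) + sqrt(-51 - 245) = 1189440/157 + sqrt(-296) = 1189440/157 + 2*I*sqrt(74)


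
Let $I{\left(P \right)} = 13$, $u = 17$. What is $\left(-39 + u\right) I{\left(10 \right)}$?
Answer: $-286$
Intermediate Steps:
$\left(-39 + u\right) I{\left(10 \right)} = \left(-39 + 17\right) 13 = \left(-22\right) 13 = -286$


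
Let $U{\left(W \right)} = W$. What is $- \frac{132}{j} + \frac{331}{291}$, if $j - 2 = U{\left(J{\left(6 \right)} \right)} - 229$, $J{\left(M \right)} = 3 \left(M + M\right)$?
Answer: $\frac{101633}{55581} \approx 1.8286$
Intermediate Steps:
$J{\left(M \right)} = 6 M$ ($J{\left(M \right)} = 3 \cdot 2 M = 6 M$)
$j = -191$ ($j = 2 + \left(6 \cdot 6 - 229\right) = 2 + \left(36 - 229\right) = 2 - 193 = -191$)
$- \frac{132}{j} + \frac{331}{291} = - \frac{132}{-191} + \frac{331}{291} = \left(-132\right) \left(- \frac{1}{191}\right) + 331 \cdot \frac{1}{291} = \frac{132}{191} + \frac{331}{291} = \frac{101633}{55581}$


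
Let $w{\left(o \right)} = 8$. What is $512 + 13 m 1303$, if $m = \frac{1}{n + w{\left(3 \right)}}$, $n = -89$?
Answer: $\frac{24533}{81} \approx 302.88$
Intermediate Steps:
$m = - \frac{1}{81}$ ($m = \frac{1}{-89 + 8} = \frac{1}{-81} = - \frac{1}{81} \approx -0.012346$)
$512 + 13 m 1303 = 512 + 13 \left(- \frac{1}{81}\right) 1303 = 512 - \frac{16939}{81} = \frac{24533}{81}$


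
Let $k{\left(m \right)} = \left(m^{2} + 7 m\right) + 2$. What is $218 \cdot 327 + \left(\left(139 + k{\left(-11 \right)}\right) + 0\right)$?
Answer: $71471$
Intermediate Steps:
$k{\left(m \right)} = 2 + m^{2} + 7 m$
$218 \cdot 327 + \left(\left(139 + k{\left(-11 \right)}\right) + 0\right) = 218 \cdot 327 + \left(\left(139 + \left(2 + \left(-11\right)^{2} + 7 \left(-11\right)\right)\right) + 0\right) = 71286 + \left(\left(139 + \left(2 + 121 - 77\right)\right) + 0\right) = 71286 + \left(\left(139 + 46\right) + 0\right) = 71286 + \left(185 + 0\right) = 71286 + 185 = 71471$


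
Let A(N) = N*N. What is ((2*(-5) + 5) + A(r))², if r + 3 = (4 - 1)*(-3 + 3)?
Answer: 16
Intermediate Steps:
r = -3 (r = -3 + (4 - 1)*(-3 + 3) = -3 + 3*0 = -3 + 0 = -3)
A(N) = N²
((2*(-5) + 5) + A(r))² = ((2*(-5) + 5) + (-3)²)² = ((-10 + 5) + 9)² = (-5 + 9)² = 4² = 16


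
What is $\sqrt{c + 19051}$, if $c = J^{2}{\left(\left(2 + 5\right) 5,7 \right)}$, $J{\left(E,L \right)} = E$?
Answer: $2 \sqrt{5069} \approx 142.39$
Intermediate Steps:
$c = 1225$ ($c = \left(\left(2 + 5\right) 5\right)^{2} = \left(7 \cdot 5\right)^{2} = 35^{2} = 1225$)
$\sqrt{c + 19051} = \sqrt{1225 + 19051} = \sqrt{20276} = 2 \sqrt{5069}$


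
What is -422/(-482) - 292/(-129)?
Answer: 97591/31089 ≈ 3.1391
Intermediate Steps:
-422/(-482) - 292/(-129) = -422*(-1/482) - 292*(-1/129) = 211/241 + 292/129 = 97591/31089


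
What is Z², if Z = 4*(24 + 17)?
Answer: 26896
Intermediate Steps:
Z = 164 (Z = 4*41 = 164)
Z² = 164² = 26896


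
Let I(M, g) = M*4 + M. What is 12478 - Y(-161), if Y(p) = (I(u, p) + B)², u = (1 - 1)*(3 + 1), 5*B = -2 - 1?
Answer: 311941/25 ≈ 12478.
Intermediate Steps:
B = -⅗ (B = (-2 - 1)/5 = (⅕)*(-3) = -⅗ ≈ -0.60000)
u = 0 (u = 0*4 = 0)
I(M, g) = 5*M (I(M, g) = 4*M + M = 5*M)
Y(p) = 9/25 (Y(p) = (5*0 - ⅗)² = (0 - ⅗)² = (-⅗)² = 9/25)
12478 - Y(-161) = 12478 - 1*9/25 = 12478 - 9/25 = 311941/25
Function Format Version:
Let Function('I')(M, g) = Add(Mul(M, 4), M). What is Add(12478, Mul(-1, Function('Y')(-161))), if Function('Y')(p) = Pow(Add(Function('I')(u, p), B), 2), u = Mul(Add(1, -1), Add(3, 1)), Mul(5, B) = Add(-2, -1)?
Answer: Rational(311941, 25) ≈ 12478.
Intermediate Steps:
B = Rational(-3, 5) (B = Mul(Rational(1, 5), Add(-2, -1)) = Mul(Rational(1, 5), -3) = Rational(-3, 5) ≈ -0.60000)
u = 0 (u = Mul(0, 4) = 0)
Function('I')(M, g) = Mul(5, M) (Function('I')(M, g) = Add(Mul(4, M), M) = Mul(5, M))
Function('Y')(p) = Rational(9, 25) (Function('Y')(p) = Pow(Add(Mul(5, 0), Rational(-3, 5)), 2) = Pow(Add(0, Rational(-3, 5)), 2) = Pow(Rational(-3, 5), 2) = Rational(9, 25))
Add(12478, Mul(-1, Function('Y')(-161))) = Add(12478, Mul(-1, Rational(9, 25))) = Add(12478, Rational(-9, 25)) = Rational(311941, 25)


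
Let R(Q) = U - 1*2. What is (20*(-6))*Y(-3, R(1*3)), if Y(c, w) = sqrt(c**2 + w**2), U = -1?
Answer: -360*sqrt(2) ≈ -509.12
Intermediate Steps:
R(Q) = -3 (R(Q) = -1 - 1*2 = -1 - 2 = -3)
(20*(-6))*Y(-3, R(1*3)) = (20*(-6))*sqrt((-3)**2 + (-3)**2) = -120*sqrt(9 + 9) = -360*sqrt(2)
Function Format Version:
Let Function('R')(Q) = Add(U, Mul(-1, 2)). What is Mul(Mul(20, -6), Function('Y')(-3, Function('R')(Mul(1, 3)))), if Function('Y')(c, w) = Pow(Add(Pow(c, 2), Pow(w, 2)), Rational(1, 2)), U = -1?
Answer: Mul(-360, Pow(2, Rational(1, 2))) ≈ -509.12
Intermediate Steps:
Function('R')(Q) = -3 (Function('R')(Q) = Add(-1, Mul(-1, 2)) = Add(-1, -2) = -3)
Mul(Mul(20, -6), Function('Y')(-3, Function('R')(Mul(1, 3)))) = Mul(Mul(20, -6), Pow(Add(Pow(-3, 2), Pow(-3, 2)), Rational(1, 2))) = Mul(-120, Pow(Add(9, 9), Rational(1, 2))) = Mul(-120, Pow(18, Rational(1, 2))) = Mul(-120, Mul(3, Pow(2, Rational(1, 2)))) = Mul(-360, Pow(2, Rational(1, 2)))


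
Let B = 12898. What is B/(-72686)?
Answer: -6449/36343 ≈ -0.17745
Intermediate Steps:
B/(-72686) = 12898/(-72686) = 12898*(-1/72686) = -6449/36343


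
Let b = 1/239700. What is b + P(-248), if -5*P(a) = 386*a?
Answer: 4589200321/239700 ≈ 19146.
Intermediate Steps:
b = 1/239700 ≈ 4.1719e-6
P(a) = -386*a/5
b + P(-248) = 1/239700 - 386/5*(-248) = 1/239700 + 95728/5 = 4589200321/239700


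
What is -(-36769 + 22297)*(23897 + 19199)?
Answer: 623685312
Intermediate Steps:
-(-36769 + 22297)*(23897 + 19199) = -(-14472)*43096 = -1*(-623685312) = 623685312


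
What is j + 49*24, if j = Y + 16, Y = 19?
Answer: 1211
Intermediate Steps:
j = 35 (j = 19 + 16 = 35)
j + 49*24 = 35 + 49*24 = 35 + 1176 = 1211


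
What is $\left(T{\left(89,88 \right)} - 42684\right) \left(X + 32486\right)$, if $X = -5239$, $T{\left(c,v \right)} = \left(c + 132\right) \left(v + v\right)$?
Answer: $-103211636$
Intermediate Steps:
$T{\left(c,v \right)} = 2 v \left(132 + c\right)$ ($T{\left(c,v \right)} = \left(132 + c\right) 2 v = 2 v \left(132 + c\right)$)
$\left(T{\left(89,88 \right)} - 42684\right) \left(X + 32486\right) = \left(2 \cdot 88 \left(132 + 89\right) - 42684\right) \left(-5239 + 32486\right) = \left(2 \cdot 88 \cdot 221 - 42684\right) 27247 = \left(38896 - 42684\right) 27247 = \left(-3788\right) 27247 = -103211636$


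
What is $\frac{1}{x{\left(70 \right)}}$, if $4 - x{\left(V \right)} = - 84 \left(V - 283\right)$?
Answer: $- \frac{1}{17888} \approx -5.5903 \cdot 10^{-5}$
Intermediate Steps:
$x{\left(V \right)} = -23768 + 84 V$ ($x{\left(V \right)} = 4 - - 84 \left(V - 283\right) = 4 - - 84 \left(-283 + V\right) = 4 - \left(23772 - 84 V\right) = 4 + \left(-23772 + 84 V\right) = -23768 + 84 V$)
$\frac{1}{x{\left(70 \right)}} = \frac{1}{-23768 + 84 \cdot 70} = \frac{1}{-23768 + 5880} = \frac{1}{-17888} = - \frac{1}{17888}$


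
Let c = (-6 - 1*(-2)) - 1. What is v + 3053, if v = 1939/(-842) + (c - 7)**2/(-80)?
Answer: 12835857/4210 ≈ 3048.9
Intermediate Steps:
c = -5 (c = (-6 + 2) - 1 = -4 - 1 = -5)
v = -17273/4210 (v = 1939/(-842) + (-5 - 7)**2/(-80) = 1939*(-1/842) + (-12)**2*(-1/80) = -1939/842 + 144*(-1/80) = -1939/842 - 9/5 = -17273/4210 ≈ -4.1029)
v + 3053 = -17273/4210 + 3053 = 12835857/4210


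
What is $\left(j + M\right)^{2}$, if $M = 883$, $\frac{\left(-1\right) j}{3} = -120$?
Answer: $1545049$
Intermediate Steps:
$j = 360$ ($j = \left(-3\right) \left(-120\right) = 360$)
$\left(j + M\right)^{2} = \left(360 + 883\right)^{2} = 1243^{2} = 1545049$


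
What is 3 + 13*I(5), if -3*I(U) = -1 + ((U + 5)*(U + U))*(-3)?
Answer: 3922/3 ≈ 1307.3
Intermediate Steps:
I(U) = ⅓ + 2*U*(5 + U) (I(U) = -(-1 + ((U + 5)*(U + U))*(-3))/3 = -(-1 + ((5 + U)*(2*U))*(-3))/3 = -(-1 + (2*U*(5 + U))*(-3))/3 = -(-1 - 6*U*(5 + U))/3 = ⅓ + 2*U*(5 + U))
3 + 13*I(5) = 3 + 13*(⅓ + 2*5² + 10*5) = 3 + 13*(⅓ + 2*25 + 50) = 3 + 13*(⅓ + 50 + 50) = 3 + 13*(301/3) = 3 + 3913/3 = 3922/3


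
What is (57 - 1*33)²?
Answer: 576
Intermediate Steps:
(57 - 1*33)² = (57 - 33)² = 24² = 576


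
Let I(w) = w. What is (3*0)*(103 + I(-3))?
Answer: 0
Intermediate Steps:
(3*0)*(103 + I(-3)) = (3*0)*(103 - 3) = 0*100 = 0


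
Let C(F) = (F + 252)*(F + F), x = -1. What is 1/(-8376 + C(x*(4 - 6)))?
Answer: -1/7360 ≈ -0.00013587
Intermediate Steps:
C(F) = 2*F*(252 + F) (C(F) = (252 + F)*(2*F) = 2*F*(252 + F))
1/(-8376 + C(x*(4 - 6))) = 1/(-8376 + 2*(-(4 - 6))*(252 - (4 - 6))) = 1/(-8376 + 2*(-1*(-2))*(252 - 1*(-2))) = 1/(-8376 + 2*2*(252 + 2)) = 1/(-8376 + 2*2*254) = 1/(-8376 + 1016) = 1/(-7360) = -1/7360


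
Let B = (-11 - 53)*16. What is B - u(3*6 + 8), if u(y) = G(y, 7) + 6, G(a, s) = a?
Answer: -1056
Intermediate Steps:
B = -1024 (B = -64*16 = -1024)
u(y) = 6 + y (u(y) = y + 6 = 6 + y)
B - u(3*6 + 8) = -1024 - (6 + (3*6 + 8)) = -1024 - (6 + (18 + 8)) = -1024 - (6 + 26) = -1024 - 1*32 = -1024 - 32 = -1056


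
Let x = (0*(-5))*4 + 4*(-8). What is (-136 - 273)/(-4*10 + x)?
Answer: 409/72 ≈ 5.6806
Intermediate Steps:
x = -32 (x = 0*4 - 32 = 0 - 32 = -32)
(-136 - 273)/(-4*10 + x) = (-136 - 273)/(-4*10 - 32) = -409/(-40 - 32) = -409/(-72) = -409*(-1/72) = 409/72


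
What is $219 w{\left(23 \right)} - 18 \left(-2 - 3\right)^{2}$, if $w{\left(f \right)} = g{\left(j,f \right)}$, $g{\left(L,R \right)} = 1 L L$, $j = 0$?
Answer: $-450$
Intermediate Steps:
$g{\left(L,R \right)} = L^{2}$ ($g{\left(L,R \right)} = L L = L^{2}$)
$w{\left(f \right)} = 0$ ($w{\left(f \right)} = 0^{2} = 0$)
$219 w{\left(23 \right)} - 18 \left(-2 - 3\right)^{2} = 219 \cdot 0 - 18 \left(-2 - 3\right)^{2} = 0 - 18 \left(-5\right)^{2} = 0 - 450 = -450$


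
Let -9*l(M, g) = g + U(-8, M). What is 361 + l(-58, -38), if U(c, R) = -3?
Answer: 3290/9 ≈ 365.56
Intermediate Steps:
l(M, g) = ⅓ - g/9 (l(M, g) = -(g - 3)/9 = -(-3 + g)/9 = ⅓ - g/9)
361 + l(-58, -38) = 361 + (⅓ - ⅑*(-38)) = 361 + (⅓ + 38/9) = 361 + 41/9 = 3290/9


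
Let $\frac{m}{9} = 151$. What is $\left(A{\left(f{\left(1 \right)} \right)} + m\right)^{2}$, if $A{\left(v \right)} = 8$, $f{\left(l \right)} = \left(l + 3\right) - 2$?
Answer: $1868689$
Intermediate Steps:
$f{\left(l \right)} = 1 + l$ ($f{\left(l \right)} = \left(3 + l\right) - 2 = 1 + l$)
$m = 1359$ ($m = 9 \cdot 151 = 1359$)
$\left(A{\left(f{\left(1 \right)} \right)} + m\right)^{2} = \left(8 + 1359\right)^{2} = 1367^{2} = 1868689$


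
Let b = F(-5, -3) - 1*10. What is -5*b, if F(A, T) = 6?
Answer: 20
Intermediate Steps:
b = -4 (b = 6 - 1*10 = 6 - 10 = -4)
-5*b = -5*(-4) = 20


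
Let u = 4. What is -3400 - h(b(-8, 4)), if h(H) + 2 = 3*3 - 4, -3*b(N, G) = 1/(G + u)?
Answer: -3403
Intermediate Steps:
b(N, G) = -1/(3*(4 + G)) (b(N, G) = -1/(3*(G + 4)) = -1/(3*(4 + G)))
h(H) = 3 (h(H) = -2 + (3*3 - 4) = -2 + (9 - 4) = -2 + 5 = 3)
-3400 - h(b(-8, 4)) = -3400 - 1*3 = -3400 - 3 = -3403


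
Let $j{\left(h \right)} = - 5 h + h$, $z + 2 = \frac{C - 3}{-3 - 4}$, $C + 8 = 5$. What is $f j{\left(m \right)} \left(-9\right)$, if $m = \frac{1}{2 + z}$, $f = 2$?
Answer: $84$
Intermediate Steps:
$C = -3$ ($C = -8 + 5 = -3$)
$z = - \frac{8}{7}$ ($z = -2 + \frac{-3 - 3}{-3 - 4} = -2 - \frac{6}{-7} = -2 - - \frac{6}{7} = -2 + \frac{6}{7} = - \frac{8}{7} \approx -1.1429$)
$m = \frac{7}{6}$ ($m = \frac{1}{2 - \frac{8}{7}} = \frac{1}{\frac{6}{7}} = \frac{7}{6} \approx 1.1667$)
$j{\left(h \right)} = - 4 h$
$f j{\left(m \right)} \left(-9\right) = 2 \left(\left(-4\right) \frac{7}{6}\right) \left(-9\right) = 2 \left(- \frac{14}{3}\right) \left(-9\right) = \left(- \frac{28}{3}\right) \left(-9\right) = 84$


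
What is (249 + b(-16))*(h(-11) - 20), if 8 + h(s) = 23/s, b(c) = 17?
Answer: -88046/11 ≈ -8004.2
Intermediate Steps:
h(s) = -8 + 23/s
(249 + b(-16))*(h(-11) - 20) = (249 + 17)*((-8 + 23/(-11)) - 20) = 266*((-8 + 23*(-1/11)) - 20) = 266*((-8 - 23/11) - 20) = 266*(-111/11 - 20) = 266*(-331/11) = -88046/11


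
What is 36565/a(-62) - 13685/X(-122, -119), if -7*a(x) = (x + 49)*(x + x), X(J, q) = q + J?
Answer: -39624935/388492 ≈ -102.00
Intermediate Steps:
X(J, q) = J + q
a(x) = -2*x*(49 + x)/7 (a(x) = -(x + 49)*(x + x)/7 = -(49 + x)*2*x/7 = -2*x*(49 + x)/7)
36565/a(-62) - 13685/X(-122, -119) = 36565/((-2/7*(-62)*(49 - 62))) - 13685/(-122 - 119) = 36565/((-2/7*(-62)*(-13))) - 13685/(-241) = 36565/(-1612/7) - 13685*(-1/241) = 36565*(-7/1612) + 13685/241 = -255955/1612 + 13685/241 = -39624935/388492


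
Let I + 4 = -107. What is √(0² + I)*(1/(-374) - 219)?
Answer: -81907*I*√111/374 ≈ -2307.3*I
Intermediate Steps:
I = -111 (I = -4 - 107 = -111)
√(0² + I)*(1/(-374) - 219) = √(0² - 111)*(1/(-374) - 219) = √(0 - 111)*(-1/374 - 219) = √(-111)*(-81907/374) = (I*√111)*(-81907/374) = -81907*I*√111/374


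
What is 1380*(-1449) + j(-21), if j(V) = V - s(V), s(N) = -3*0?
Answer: -1999641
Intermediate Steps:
s(N) = 0
j(V) = V (j(V) = V - 1*0 = V + 0 = V)
1380*(-1449) + j(-21) = 1380*(-1449) - 21 = -1999620 - 21 = -1999641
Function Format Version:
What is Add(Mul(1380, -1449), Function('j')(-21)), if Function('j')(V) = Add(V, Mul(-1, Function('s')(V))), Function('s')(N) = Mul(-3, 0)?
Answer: -1999641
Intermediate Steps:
Function('s')(N) = 0
Function('j')(V) = V (Function('j')(V) = Add(V, Mul(-1, 0)) = Add(V, 0) = V)
Add(Mul(1380, -1449), Function('j')(-21)) = Add(Mul(1380, -1449), -21) = Add(-1999620, -21) = -1999641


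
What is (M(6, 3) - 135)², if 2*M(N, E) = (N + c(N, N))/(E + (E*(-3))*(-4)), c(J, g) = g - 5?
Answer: 110733529/6084 ≈ 18201.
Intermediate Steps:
c(J, g) = -5 + g
M(N, E) = (-5 + 2*N)/(26*E) (M(N, E) = ((N + (-5 + N))/(E + (E*(-3))*(-4)))/2 = ((-5 + 2*N)/(E - 3*E*(-4)))/2 = ((-5 + 2*N)/(E + 12*E))/2 = ((-5 + 2*N)/((13*E)))/2 = ((-5 + 2*N)*(1/(13*E)))/2 = ((-5 + 2*N)/(13*E))/2 = (-5 + 2*N)/(26*E))
(M(6, 3) - 135)² = ((1/26)*(-5 + 2*6)/3 - 135)² = ((1/26)*(⅓)*(-5 + 12) - 135)² = ((1/26)*(⅓)*7 - 135)² = (7/78 - 135)² = (-10523/78)² = 110733529/6084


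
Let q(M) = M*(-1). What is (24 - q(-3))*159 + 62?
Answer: 3401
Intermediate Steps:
q(M) = -M
(24 - q(-3))*159 + 62 = (24 - (-1)*(-3))*159 + 62 = (24 - 1*3)*159 + 62 = (24 - 3)*159 + 62 = 21*159 + 62 = 3339 + 62 = 3401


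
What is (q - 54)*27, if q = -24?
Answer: -2106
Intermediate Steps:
(q - 54)*27 = (-24 - 54)*27 = -78*27 = -2106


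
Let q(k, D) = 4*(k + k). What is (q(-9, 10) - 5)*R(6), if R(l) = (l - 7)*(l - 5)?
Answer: 77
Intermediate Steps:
R(l) = (-7 + l)*(-5 + l)
q(k, D) = 8*k (q(k, D) = 4*(2*k) = 8*k)
(q(-9, 10) - 5)*R(6) = (8*(-9) - 5)*(35 + 6² - 12*6) = (-72 - 5)*(35 + 36 - 72) = -77*(-1) = 77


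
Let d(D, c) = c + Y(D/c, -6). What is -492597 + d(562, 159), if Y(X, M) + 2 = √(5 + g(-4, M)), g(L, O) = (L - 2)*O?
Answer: -492440 + √41 ≈ -4.9243e+5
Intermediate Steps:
g(L, O) = O*(-2 + L) (g(L, O) = (-2 + L)*O = O*(-2 + L))
Y(X, M) = -2 + √(5 - 6*M) (Y(X, M) = -2 + √(5 + M*(-2 - 4)) = -2 + √(5 + M*(-6)) = -2 + √(5 - 6*M))
d(D, c) = -2 + c + √41 (d(D, c) = c + (-2 + √(5 - 6*(-6))) = c + (-2 + √(5 + 36)) = c + (-2 + √41) = -2 + c + √41)
-492597 + d(562, 159) = -492597 + (-2 + 159 + √41) = -492597 + (157 + √41) = -492440 + √41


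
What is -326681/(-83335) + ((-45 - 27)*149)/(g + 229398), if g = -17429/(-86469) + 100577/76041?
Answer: 20286225331802584531/5237414749204726760 ≈ 3.8733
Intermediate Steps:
g = 3340703734/2191729743 (g = -17429*(-1/86469) + 100577*(1/76041) = 17429/86469 + 100577/76041 = 3340703734/2191729743 ≈ 1.5242)
-326681/(-83335) + ((-45 - 27)*149)/(g + 229398) = -326681/(-83335) + ((-45 - 27)*149)/(3340703734/2191729743 + 229398) = -326681*(-1/83335) + (-72*149)/(502781760288448/2191729743) = 326681/83335 - 10728*2191729743/502781760288448 = 326681/83335 - 2939109585363/62847720036056 = 20286225331802584531/5237414749204726760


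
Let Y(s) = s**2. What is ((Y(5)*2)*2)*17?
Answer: 1700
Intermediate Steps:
((Y(5)*2)*2)*17 = ((5**2*2)*2)*17 = ((25*2)*2)*17 = (50*2)*17 = 100*17 = 1700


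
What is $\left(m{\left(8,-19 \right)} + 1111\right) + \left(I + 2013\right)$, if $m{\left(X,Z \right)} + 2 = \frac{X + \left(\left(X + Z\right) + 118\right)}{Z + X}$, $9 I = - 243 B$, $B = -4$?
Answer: $\frac{35415}{11} \approx 3219.5$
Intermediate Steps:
$I = 108$ ($I = \frac{\left(-243\right) \left(-4\right)}{9} = \frac{1}{9} \cdot 972 = 108$)
$m{\left(X,Z \right)} = -2 + \frac{118 + Z + 2 X}{X + Z}$ ($m{\left(X,Z \right)} = -2 + \frac{X + \left(\left(X + Z\right) + 118\right)}{Z + X} = -2 + \frac{X + \left(118 + X + Z\right)}{X + Z} = -2 + \frac{118 + Z + 2 X}{X + Z}$)
$\left(m{\left(8,-19 \right)} + 1111\right) + \left(I + 2013\right) = \left(\frac{118 - -19}{8 - 19} + 1111\right) + \left(108 + 2013\right) = \left(\frac{118 + 19}{-11} + 1111\right) + 2121 = \left(\left(- \frac{1}{11}\right) 137 + 1111\right) + 2121 = \left(- \frac{137}{11} + 1111\right) + 2121 = \frac{12084}{11} + 2121 = \frac{35415}{11}$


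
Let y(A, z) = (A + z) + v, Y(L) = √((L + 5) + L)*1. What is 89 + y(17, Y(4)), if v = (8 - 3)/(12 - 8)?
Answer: 429/4 + √13 ≈ 110.86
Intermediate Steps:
Y(L) = √(5 + 2*L) (Y(L) = √((5 + L) + L)*1 = √(5 + 2*L)*1 = √(5 + 2*L))
v = 5/4 ≈ 1.2500
y(A, z) = 5/4 + A + z (y(A, z) = (A + z) + 5/4 = 5/4 + A + z)
89 + y(17, Y(4)) = 89 + (5/4 + 17 + √(5 + 2*4)) = 89 + (5/4 + 17 + √(5 + 8)) = 89 + (5/4 + 17 + √13) = 89 + (73/4 + √13) = 429/4 + √13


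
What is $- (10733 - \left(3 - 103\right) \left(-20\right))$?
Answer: $-8733$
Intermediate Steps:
$- (10733 - \left(3 - 103\right) \left(-20\right)) = - (10733 - \left(-100\right) \left(-20\right)) = - (10733 - 2000) = \left(-1\right) 8733 = -8733$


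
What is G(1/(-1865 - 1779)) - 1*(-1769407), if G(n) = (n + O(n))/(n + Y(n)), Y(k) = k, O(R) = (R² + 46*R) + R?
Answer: 12895613127/7288 ≈ 1.7694e+6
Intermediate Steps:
O(R) = R² + 47*R
G(n) = (n + n*(47 + n))/(2*n) (G(n) = (n + n*(47 + n))/(n + n) = (n + n*(47 + n))/((2*n)) = (n + n*(47 + n))*(1/(2*n)) = (n + n*(47 + n))/(2*n))
G(1/(-1865 - 1779)) - 1*(-1769407) = (24 + 1/(2*(-1865 - 1779))) - 1*(-1769407) = (24 + (½)/(-3644)) + 1769407 = (24 + (½)*(-1/3644)) + 1769407 = (24 - 1/7288) + 1769407 = 174911/7288 + 1769407 = 12895613127/7288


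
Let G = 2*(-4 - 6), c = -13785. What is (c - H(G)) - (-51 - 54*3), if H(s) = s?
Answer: -13552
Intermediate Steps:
G = -20 (G = 2*(-10) = -20)
(c - H(G)) - (-51 - 54*3) = (-13785 - 1*(-20)) - (-51 - 54*3) = (-13785 + 20) - (-51 - 162) = -13765 - 1*(-213) = -13765 + 213 = -13552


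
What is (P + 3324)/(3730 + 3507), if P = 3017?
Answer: 6341/7237 ≈ 0.87619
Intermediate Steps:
(P + 3324)/(3730 + 3507) = (3017 + 3324)/(3730 + 3507) = 6341/7237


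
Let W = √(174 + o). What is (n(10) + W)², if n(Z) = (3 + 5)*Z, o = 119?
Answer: (80 + √293)² ≈ 9431.8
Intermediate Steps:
n(Z) = 8*Z
W = √293 (W = √(174 + 119) = √293 ≈ 17.117)
(n(10) + W)² = (8*10 + √293)² = (80 + √293)²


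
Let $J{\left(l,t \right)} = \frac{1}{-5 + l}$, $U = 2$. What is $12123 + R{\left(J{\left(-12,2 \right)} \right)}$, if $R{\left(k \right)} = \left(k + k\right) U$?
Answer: $\frac{206087}{17} \approx 12123.0$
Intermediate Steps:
$R{\left(k \right)} = 4 k$ ($R{\left(k \right)} = \left(k + k\right) 2 = 2 k 2 = 4 k$)
$12123 + R{\left(J{\left(-12,2 \right)} \right)} = 12123 + \frac{4}{-5 - 12} = 12123 + \frac{4}{-17} = 12123 + 4 \left(- \frac{1}{17}\right) = 12123 - \frac{4}{17} = \frac{206087}{17}$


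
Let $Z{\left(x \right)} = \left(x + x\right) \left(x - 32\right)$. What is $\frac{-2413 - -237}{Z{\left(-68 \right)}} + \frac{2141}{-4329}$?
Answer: $- \frac{70841}{108225} \approx -0.65457$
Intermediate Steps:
$Z{\left(x \right)} = 2 x \left(-32 + x\right)$
$\frac{-2413 - -237}{Z{\left(-68 \right)}} + \frac{2141}{-4329} = \frac{-2413 - -237}{2 \left(-68\right) \left(-32 - 68\right)} + \frac{2141}{-4329} = \frac{-2413 + 237}{2 \left(-68\right) \left(-100\right)} + 2141 \left(- \frac{1}{4329}\right) = - \frac{2176}{13600} - \frac{2141}{4329} = \left(-2176\right) \frac{1}{13600} - \frac{2141}{4329} = - \frac{4}{25} - \frac{2141}{4329} = - \frac{70841}{108225}$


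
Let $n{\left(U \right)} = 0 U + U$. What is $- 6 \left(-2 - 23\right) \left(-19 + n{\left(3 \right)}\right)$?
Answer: $-2400$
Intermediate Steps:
$n{\left(U \right)} = U$ ($n{\left(U \right)} = 0 + U = U$)
$- 6 \left(-2 - 23\right) \left(-19 + n{\left(3 \right)}\right) = - 6 \left(-2 - 23\right) \left(-19 + 3\right) = - 6 \left(-2 - 23\right) \left(-16\right) = \left(-6\right) \left(-25\right) \left(-16\right) = 150 \left(-16\right) = -2400$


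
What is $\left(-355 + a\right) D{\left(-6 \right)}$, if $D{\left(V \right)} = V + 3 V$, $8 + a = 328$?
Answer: $840$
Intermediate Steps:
$a = 320$ ($a = -8 + 328 = 320$)
$D{\left(V \right)} = 4 V$
$\left(-355 + a\right) D{\left(-6 \right)} = \left(-355 + 320\right) 4 \left(-6\right) = \left(-35\right) \left(-24\right) = 840$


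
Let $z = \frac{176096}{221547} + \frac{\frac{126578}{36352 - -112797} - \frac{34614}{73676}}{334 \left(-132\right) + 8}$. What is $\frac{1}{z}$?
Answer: $\frac{53656686374668497120}{42648402707052861473} \approx 1.2581$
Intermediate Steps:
$z = \frac{42648402707052861473}{53656686374668497120}$ ($z = 176096 \cdot \frac{1}{221547} + \frac{\frac{126578}{36352 + 112797} - \frac{17307}{36838}}{-44088 + 8} = \frac{176096}{221547} + \frac{\frac{126578}{149149} - \frac{17307}{36838}}{-44080} = \frac{176096}{221547} + \left(126578 \cdot \frac{1}{149149} - \frac{17307}{36838}\right) \left(- \frac{1}{44080}\right) = \frac{176096}{221547} + \left(\frac{126578}{149149} - \frac{17307}{36838}\right) \left(- \frac{1}{44080}\right) = \frac{176096}{221547} + \frac{2081558621}{5494350862} \left(- \frac{1}{44080}\right) = \frac{176096}{221547} - \frac{2081558621}{242190985996960} = \frac{42648402707052861473}{53656686374668497120} \approx 0.79484$)
$\frac{1}{z} = \frac{1}{\frac{42648402707052861473}{53656686374668497120}} = \frac{53656686374668497120}{42648402707052861473}$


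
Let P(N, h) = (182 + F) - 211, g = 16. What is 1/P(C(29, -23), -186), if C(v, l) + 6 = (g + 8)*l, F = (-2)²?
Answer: -1/25 ≈ -0.040000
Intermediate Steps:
F = 4
C(v, l) = -6 + 24*l (C(v, l) = -6 + (16 + 8)*l = -6 + 24*l)
P(N, h) = -25 (P(N, h) = (182 + 4) - 211 = 186 - 211 = -25)
1/P(C(29, -23), -186) = 1/(-25) = -1/25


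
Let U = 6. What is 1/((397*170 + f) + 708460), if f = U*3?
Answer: 1/775968 ≈ 1.2887e-6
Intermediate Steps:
f = 18 (f = 6*3 = 18)
1/((397*170 + f) + 708460) = 1/((397*170 + 18) + 708460) = 1/((67490 + 18) + 708460) = 1/(67508 + 708460) = 1/775968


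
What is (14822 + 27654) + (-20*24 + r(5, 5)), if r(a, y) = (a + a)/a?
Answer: 41998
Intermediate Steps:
r(a, y) = 2 (r(a, y) = (2*a)/a = 2)
(14822 + 27654) + (-20*24 + r(5, 5)) = (14822 + 27654) + (-20*24 + 2) = 42476 + (-480 + 2) = 42476 - 478 = 41998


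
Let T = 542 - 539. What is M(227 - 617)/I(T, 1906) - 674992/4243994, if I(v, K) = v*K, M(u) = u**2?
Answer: 53470990262/2022263141 ≈ 26.441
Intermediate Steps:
T = 3
I(v, K) = K*v
M(227 - 617)/I(T, 1906) - 674992/4243994 = (227 - 617)**2/((1906*3)) - 674992/4243994 = (-390)**2/5718 - 674992*1/4243994 = 152100*(1/5718) - 337496/2121997 = 25350/953 - 337496/2121997 = 53470990262/2022263141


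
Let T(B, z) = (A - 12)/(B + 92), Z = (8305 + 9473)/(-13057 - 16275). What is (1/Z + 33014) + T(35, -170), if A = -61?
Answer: 37267092163/1128903 ≈ 33012.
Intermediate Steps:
Z = -8889/14666 (Z = 17778/(-29332) = 17778*(-1/29332) = -8889/14666 ≈ -0.60610)
T(B, z) = -73/(92 + B) (T(B, z) = (-61 - 12)/(B + 92) = -73/(92 + B))
(1/Z + 33014) + T(35, -170) = (1/(-8889/14666) + 33014) - 73/(92 + 35) = (-14666/8889 + 33014) - 73/127 = 293446780/8889 - 73*1/127 = 293446780/8889 - 73/127 = 37267092163/1128903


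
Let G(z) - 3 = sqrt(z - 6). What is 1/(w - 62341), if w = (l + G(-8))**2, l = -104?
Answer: I/(2*(-26077*I + 101*sqrt(14))) ≈ -1.917e-5 + 2.7781e-7*I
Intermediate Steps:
G(z) = 3 + sqrt(-6 + z) (G(z) = 3 + sqrt(z - 6) = 3 + sqrt(-6 + z))
w = (-101 + I*sqrt(14))**2 (w = (-104 + (3 + sqrt(-6 - 8)))**2 = (-104 + (3 + sqrt(-14)))**2 = (-104 + (3 + I*sqrt(14)))**2 = (-101 + I*sqrt(14))**2 ≈ 10187.0 - 755.81*I)
1/(w - 62341) = 1/((101 - I*sqrt(14))**2 - 62341) = 1/(-62341 + (101 - I*sqrt(14))**2)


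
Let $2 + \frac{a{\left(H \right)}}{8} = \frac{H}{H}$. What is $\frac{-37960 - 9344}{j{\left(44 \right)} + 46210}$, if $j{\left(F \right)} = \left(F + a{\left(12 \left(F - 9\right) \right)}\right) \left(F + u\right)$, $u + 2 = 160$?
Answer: $- \frac{23652}{26741} \approx -0.88448$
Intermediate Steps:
$a{\left(H \right)} = -8$ ($a{\left(H \right)} = -16 + 8 \frac{H}{H} = -16 + 8 \cdot 1 = -16 + 8 = -8$)
$u = 158$ ($u = -2 + 160 = 158$)
$j{\left(F \right)} = \left(-8 + F\right) \left(158 + F\right)$ ($j{\left(F \right)} = \left(F - 8\right) \left(F + 158\right) = \left(-8 + F\right) \left(158 + F\right)$)
$\frac{-37960 - 9344}{j{\left(44 \right)} + 46210} = \frac{-37960 - 9344}{\left(-1264 + 44^{2} + 150 \cdot 44\right) + 46210} = - \frac{47304}{\left(-1264 + 1936 + 6600\right) + 46210} = - \frac{47304}{7272 + 46210} = - \frac{47304}{53482} = \left(-47304\right) \frac{1}{53482} = - \frac{23652}{26741}$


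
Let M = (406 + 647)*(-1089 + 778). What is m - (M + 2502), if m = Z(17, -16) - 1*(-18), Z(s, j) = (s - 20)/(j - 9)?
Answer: 8124978/25 ≈ 3.2500e+5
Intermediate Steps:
M = -327483 (M = 1053*(-311) = -327483)
Z(s, j) = (-20 + s)/(-9 + j)
m = 453/25 (m = (-20 + 17)/(-9 - 16) - 1*(-18) = -3/(-25) + 18 = -1/25*(-3) + 18 = 3/25 + 18 = 453/25 ≈ 18.120)
m - (M + 2502) = 453/25 - (-327483 + 2502) = 453/25 - 1*(-324981) = 453/25 + 324981 = 8124978/25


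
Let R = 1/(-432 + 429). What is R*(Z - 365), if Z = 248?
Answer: 39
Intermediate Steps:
R = -⅓ (R = 1/(-3) = -⅓ ≈ -0.33333)
R*(Z - 365) = -(248 - 365)/3 = -⅓*(-117) = 39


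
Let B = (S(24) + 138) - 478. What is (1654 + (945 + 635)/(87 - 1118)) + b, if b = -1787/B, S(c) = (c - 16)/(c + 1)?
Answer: 14513829373/8755252 ≈ 1657.7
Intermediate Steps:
S(c) = (-16 + c)/(1 + c)
B = -8492/25 (B = ((-16 + 24)/(1 + 24) + 138) - 478 = (8/25 + 138) - 478 = 3458/25 - 478 = -8492/25 ≈ -339.68)
b = 44675/8492 (b = -1787/(-8492/25) = -1787*(-25/8492) = 44675/8492 ≈ 5.2608)
(1654 + (945 + 635)/(87 - 1118)) + b = (1654 + (945 + 635)/(87 - 1118)) + 44675/8492 = (1654 + 1580/(-1031)) + 44675/8492 = (1654 + 1580*(-1/1031)) + 44675/8492 = (1654 - 1580/1031) + 44675/8492 = 1703694/1031 + 44675/8492 = 14513829373/8755252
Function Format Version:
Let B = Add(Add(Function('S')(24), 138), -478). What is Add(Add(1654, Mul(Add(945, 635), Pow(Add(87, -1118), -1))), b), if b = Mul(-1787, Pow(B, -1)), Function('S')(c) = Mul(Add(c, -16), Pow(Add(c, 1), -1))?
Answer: Rational(14513829373, 8755252) ≈ 1657.7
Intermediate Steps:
Function('S')(c) = Mul(Pow(Add(1, c), -1), Add(-16, c)) (Function('S')(c) = Mul(Add(-16, c), Pow(Add(1, c), -1)) = Mul(Pow(Add(1, c), -1), Add(-16, c)))
B = Rational(-8492, 25) (B = Add(Add(Mul(Pow(Add(1, 24), -1), Add(-16, 24)), 138), -478) = Add(Add(Mul(Pow(25, -1), 8), 138), -478) = Add(Add(Mul(Rational(1, 25), 8), 138), -478) = Add(Add(Rational(8, 25), 138), -478) = Add(Rational(3458, 25), -478) = Rational(-8492, 25) ≈ -339.68)
b = Rational(44675, 8492) (b = Mul(-1787, Pow(Rational(-8492, 25), -1)) = Mul(-1787, Rational(-25, 8492)) = Rational(44675, 8492) ≈ 5.2608)
Add(Add(1654, Mul(Add(945, 635), Pow(Add(87, -1118), -1))), b) = Add(Add(1654, Mul(Add(945, 635), Pow(Add(87, -1118), -1))), Rational(44675, 8492)) = Add(Add(1654, Mul(1580, Pow(-1031, -1))), Rational(44675, 8492)) = Add(Add(1654, Mul(1580, Rational(-1, 1031))), Rational(44675, 8492)) = Add(Add(1654, Rational(-1580, 1031)), Rational(44675, 8492)) = Add(Rational(1703694, 1031), Rational(44675, 8492)) = Rational(14513829373, 8755252)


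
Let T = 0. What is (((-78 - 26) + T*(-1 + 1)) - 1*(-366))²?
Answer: 68644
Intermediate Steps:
(((-78 - 26) + T*(-1 + 1)) - 1*(-366))² = (((-78 - 26) + 0*(-1 + 1)) - 1*(-366))² = ((-104 + 0*0) + 366)² = ((-104 + 0) + 366)² = (-104 + 366)² = 262² = 68644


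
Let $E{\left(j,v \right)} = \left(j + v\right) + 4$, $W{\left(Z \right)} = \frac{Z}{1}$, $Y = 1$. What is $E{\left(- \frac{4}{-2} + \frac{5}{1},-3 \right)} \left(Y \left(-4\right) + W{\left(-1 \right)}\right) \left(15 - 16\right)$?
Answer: $40$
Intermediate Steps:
$W{\left(Z \right)} = Z$ ($W{\left(Z \right)} = Z 1 = Z$)
$E{\left(j,v \right)} = 4 + j + v$
$E{\left(- \frac{4}{-2} + \frac{5}{1},-3 \right)} \left(Y \left(-4\right) + W{\left(-1 \right)}\right) \left(15 - 16\right) = \left(4 + \left(- \frac{4}{-2} + \frac{5}{1}\right) - 3\right) \left(1 \left(-4\right) - 1\right) \left(15 - 16\right) = \left(4 + \left(\left(-4\right) \left(- \frac{1}{2}\right) + 5 \cdot 1\right) - 3\right) \left(-4 - 1\right) \left(15 - 16\right) = \left(4 + \left(2 + 5\right) - 3\right) \left(\left(-5\right) \left(-1\right)\right) = \left(4 + 7 - 3\right) 5 = 8 \cdot 5 = 40$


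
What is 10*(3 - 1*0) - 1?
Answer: 29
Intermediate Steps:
10*(3 - 1*0) - 1 = 10*(3 + 0) - 1 = 10*3 - 1 = 30 - 1 = 29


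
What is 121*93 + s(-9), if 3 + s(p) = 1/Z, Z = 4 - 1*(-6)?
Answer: 112501/10 ≈ 11250.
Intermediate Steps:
Z = 10 (Z = 4 + 6 = 10)
s(p) = -29/10 (s(p) = -3 + 1/10 = -29/10)
121*93 + s(-9) = 121*93 - 29/10 = 11253 - 29/10 = 112501/10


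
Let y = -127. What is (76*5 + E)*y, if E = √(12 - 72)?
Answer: -48260 - 254*I*√15 ≈ -48260.0 - 983.74*I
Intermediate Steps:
E = 2*I*√15 (E = √(-60) = 2*I*√15 ≈ 7.746*I)
(76*5 + E)*y = (76*5 + 2*I*√15)*(-127) = (380 + 2*I*√15)*(-127) = -48260 - 254*I*√15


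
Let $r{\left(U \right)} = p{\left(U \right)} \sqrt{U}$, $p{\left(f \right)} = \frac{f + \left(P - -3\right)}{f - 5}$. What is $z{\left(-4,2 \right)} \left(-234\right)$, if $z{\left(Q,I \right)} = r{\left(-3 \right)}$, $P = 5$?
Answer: $\frac{585 i \sqrt{3}}{4} \approx 253.31 i$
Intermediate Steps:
$p{\left(f \right)} = \frac{8 + f}{-5 + f}$ ($p{\left(f \right)} = \frac{f + \left(5 - -3\right)}{f - 5} = \frac{f + \left(5 + 3\right)}{-5 + f} = \frac{f + 8}{-5 + f} = \frac{8 + f}{-5 + f}$)
$r{\left(U \right)} = \frac{\sqrt{U} \left(8 + U\right)}{-5 + U}$ ($r{\left(U \right)} = \frac{8 + U}{-5 + U} \sqrt{U} = \frac{\sqrt{U} \left(8 + U\right)}{-5 + U}$)
$z{\left(Q,I \right)} = - \frac{5 i \sqrt{3}}{8}$ ($z{\left(Q,I \right)} = \frac{\sqrt{-3} \left(8 - 3\right)}{-5 - 3} = i \sqrt{3} \frac{1}{-8} \cdot 5 = i \sqrt{3} \left(- \frac{1}{8}\right) 5 = - \frac{5 i \sqrt{3}}{8}$)
$z{\left(-4,2 \right)} \left(-234\right) = - \frac{5 i \sqrt{3}}{8} \left(-234\right) = \frac{585 i \sqrt{3}}{4}$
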